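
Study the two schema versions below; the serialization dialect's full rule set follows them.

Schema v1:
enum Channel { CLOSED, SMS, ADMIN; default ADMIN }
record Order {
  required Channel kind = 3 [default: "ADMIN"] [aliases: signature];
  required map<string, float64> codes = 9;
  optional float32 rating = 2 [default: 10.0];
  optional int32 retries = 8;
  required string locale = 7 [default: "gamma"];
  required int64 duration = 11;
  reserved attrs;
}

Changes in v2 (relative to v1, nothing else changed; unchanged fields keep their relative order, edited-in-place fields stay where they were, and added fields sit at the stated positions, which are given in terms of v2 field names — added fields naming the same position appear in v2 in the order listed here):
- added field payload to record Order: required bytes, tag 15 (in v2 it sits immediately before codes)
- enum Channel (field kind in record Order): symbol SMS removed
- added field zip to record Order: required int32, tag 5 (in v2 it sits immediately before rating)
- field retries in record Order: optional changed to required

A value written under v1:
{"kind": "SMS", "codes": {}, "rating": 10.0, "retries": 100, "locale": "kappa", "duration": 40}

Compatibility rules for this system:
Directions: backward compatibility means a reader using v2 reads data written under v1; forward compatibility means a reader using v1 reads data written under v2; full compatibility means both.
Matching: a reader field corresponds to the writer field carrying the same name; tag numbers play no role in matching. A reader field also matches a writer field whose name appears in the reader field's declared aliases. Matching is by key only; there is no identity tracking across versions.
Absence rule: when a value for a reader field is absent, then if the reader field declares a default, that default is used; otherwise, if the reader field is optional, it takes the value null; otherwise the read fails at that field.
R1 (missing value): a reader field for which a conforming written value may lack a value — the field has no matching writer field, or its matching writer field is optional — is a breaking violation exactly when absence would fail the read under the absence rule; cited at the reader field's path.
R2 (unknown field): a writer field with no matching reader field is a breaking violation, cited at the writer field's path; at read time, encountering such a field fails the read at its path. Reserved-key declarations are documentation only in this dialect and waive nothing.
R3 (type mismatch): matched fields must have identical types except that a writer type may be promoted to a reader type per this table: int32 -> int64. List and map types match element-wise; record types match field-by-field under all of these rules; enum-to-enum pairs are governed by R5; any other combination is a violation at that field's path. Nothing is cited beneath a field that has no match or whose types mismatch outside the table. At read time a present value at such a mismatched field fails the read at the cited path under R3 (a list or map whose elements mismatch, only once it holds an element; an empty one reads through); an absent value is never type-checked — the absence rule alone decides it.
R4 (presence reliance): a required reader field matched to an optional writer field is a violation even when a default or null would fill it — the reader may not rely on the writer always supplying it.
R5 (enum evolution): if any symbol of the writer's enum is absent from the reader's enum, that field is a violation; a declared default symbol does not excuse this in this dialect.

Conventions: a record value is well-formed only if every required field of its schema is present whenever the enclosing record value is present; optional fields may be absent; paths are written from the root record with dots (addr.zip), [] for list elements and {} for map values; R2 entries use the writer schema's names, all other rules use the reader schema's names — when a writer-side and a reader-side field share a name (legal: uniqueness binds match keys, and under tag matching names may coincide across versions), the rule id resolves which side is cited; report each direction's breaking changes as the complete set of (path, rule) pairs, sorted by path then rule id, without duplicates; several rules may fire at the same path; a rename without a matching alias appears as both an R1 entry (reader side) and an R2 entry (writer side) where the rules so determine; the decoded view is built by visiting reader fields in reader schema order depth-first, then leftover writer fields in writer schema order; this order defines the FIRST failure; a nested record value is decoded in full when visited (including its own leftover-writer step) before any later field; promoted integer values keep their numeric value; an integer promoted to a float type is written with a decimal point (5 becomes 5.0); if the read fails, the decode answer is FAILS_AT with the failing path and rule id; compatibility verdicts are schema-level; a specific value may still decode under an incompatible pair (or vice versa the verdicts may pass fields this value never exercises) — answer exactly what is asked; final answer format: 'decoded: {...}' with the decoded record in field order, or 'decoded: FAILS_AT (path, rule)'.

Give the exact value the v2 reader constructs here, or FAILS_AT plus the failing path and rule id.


decoded: FAILS_AT (kind, R5)

arrows below run writer -> reader for Order
decode walk for Order under reader schema v2:
  read fails at kind under R5
  => FAILS_AT (kind, R5)
checking off the Order differences that do not matter here:
  added field payload to record Order: required bytes, tag 15 (in v2 it sits immediately before codes) -> a verdict-level change on Order — the shown value reads the same
  added field zip to record Order: required int32, tag 5 (in v2 it sits immediately before rating) -> a verdict-level change on Order — the shown value reads the same
  field retries in record Order: optional changed to required -> a verdict-level change on Order — the shown value reads the same


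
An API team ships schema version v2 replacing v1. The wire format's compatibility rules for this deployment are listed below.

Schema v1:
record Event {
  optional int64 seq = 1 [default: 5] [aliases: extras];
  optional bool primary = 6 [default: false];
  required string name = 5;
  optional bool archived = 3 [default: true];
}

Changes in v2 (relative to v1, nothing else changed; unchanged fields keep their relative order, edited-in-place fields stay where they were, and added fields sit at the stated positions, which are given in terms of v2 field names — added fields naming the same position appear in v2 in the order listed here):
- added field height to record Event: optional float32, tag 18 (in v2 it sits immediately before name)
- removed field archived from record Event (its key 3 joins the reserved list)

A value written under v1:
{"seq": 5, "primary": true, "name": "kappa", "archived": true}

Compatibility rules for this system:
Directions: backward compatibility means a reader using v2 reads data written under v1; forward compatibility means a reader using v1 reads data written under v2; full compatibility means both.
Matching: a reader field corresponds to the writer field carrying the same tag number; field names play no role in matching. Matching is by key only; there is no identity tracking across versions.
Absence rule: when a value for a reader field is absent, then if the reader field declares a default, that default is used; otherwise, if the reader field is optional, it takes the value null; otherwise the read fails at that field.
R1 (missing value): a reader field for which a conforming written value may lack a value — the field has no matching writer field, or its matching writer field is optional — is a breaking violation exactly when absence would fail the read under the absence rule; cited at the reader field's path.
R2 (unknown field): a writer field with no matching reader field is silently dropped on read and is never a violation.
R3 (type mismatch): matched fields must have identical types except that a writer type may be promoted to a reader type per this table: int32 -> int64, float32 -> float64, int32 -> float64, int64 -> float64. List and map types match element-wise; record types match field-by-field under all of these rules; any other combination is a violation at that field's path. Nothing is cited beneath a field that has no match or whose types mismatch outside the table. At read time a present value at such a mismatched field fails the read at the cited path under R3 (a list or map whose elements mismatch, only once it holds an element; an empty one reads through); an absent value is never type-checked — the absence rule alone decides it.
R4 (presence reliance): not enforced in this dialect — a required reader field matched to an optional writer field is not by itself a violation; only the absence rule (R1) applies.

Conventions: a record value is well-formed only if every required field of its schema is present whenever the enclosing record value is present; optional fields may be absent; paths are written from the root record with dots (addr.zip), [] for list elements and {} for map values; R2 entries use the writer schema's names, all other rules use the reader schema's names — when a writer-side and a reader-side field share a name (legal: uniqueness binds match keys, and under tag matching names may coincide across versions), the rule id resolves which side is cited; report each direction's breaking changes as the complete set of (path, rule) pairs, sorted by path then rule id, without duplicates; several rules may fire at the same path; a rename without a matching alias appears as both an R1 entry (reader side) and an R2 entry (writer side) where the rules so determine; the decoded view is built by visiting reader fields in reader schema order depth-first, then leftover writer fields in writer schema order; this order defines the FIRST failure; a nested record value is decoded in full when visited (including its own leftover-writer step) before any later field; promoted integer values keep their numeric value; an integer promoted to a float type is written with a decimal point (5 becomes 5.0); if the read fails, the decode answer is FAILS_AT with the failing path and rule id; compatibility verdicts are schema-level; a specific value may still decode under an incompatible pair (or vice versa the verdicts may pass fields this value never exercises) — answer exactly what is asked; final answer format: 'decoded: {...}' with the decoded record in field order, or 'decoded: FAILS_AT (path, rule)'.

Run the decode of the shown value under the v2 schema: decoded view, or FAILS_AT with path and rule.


each type pair in Event: writer, then reader
decode (reader v2):
  seq := 5
  primary := true
  height := null (absent, optional -> null)
  name := "kappa"
  writer archived: unknown -> dropped
  => decoded: {"seq": 5, "primary": true, "height": null, "name": "kappa"}

decoded: {"seq": 5, "primary": true, "height": null, "name": "kappa"}


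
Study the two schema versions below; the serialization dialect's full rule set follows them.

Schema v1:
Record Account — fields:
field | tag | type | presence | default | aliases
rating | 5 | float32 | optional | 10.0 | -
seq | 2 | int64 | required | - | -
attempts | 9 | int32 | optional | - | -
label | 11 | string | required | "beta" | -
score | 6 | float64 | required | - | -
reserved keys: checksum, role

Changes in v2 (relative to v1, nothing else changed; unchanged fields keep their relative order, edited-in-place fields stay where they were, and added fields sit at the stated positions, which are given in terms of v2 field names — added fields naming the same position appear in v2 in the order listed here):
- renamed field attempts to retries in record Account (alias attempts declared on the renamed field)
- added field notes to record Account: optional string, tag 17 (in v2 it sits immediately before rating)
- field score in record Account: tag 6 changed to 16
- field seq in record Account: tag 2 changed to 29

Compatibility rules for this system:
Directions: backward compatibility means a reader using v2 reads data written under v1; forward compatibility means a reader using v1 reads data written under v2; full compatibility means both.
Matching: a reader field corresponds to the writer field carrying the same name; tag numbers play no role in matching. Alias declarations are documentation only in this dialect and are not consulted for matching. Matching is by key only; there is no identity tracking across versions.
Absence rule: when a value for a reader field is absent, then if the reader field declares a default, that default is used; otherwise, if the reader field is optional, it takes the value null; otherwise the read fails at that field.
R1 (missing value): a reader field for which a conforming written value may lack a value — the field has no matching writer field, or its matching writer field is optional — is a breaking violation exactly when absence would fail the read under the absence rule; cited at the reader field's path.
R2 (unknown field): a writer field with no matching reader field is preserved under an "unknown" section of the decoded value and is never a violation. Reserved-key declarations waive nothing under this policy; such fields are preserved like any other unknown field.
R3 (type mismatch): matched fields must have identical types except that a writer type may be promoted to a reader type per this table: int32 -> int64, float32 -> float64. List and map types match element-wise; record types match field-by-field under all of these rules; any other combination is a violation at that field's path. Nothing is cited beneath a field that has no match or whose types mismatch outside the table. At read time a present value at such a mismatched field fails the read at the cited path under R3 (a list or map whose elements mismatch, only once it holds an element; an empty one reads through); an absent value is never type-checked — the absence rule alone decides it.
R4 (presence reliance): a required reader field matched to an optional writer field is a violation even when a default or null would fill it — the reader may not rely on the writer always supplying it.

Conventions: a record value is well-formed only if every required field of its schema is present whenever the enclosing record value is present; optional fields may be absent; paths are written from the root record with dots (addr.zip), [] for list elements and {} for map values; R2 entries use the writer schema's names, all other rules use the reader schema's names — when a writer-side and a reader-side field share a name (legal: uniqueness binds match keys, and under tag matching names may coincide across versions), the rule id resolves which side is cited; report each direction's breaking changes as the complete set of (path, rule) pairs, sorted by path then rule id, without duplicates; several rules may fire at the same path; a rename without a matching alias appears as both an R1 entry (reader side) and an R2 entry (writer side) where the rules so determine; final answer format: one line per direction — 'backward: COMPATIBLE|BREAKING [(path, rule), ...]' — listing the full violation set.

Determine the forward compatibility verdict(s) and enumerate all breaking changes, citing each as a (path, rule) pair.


each type pair in Account: writer, then reader
checking forward for Account: reader v1 against writer v2:
  rating <- rating (float32 -> float32, writer optional)
  seq <- seq (int64 -> int64, writer required)
  attempts: no writer match
  label <- label (string -> string, writer required)
  score <- score (float64 -> float64, writer required)
  writer field notes has no reader counterpart
  writer field retries has no reader counterpart
  => forward verdict for Account: COMPATIBLE, no violations
diffs on Account not affecting the asked answer:
  renamed field attempts to retries in record Account (alias attempts declared on the renamed field) -> fires no rule on Account, leaving the asked answer as it is
  added field notes to record Account: optional string, tag 17 (in v2 it sits immediately before rating) -> fires no rule on Account, leaving the asked answer as it is
  field score in record Account: tag 6 changed to 16 -> fires no rule on Account, leaving the asked answer as it is
  field seq in record Account: tag 2 changed to 29 -> fires no rule on Account, leaving the asked answer as it is

forward: COMPATIBLE []


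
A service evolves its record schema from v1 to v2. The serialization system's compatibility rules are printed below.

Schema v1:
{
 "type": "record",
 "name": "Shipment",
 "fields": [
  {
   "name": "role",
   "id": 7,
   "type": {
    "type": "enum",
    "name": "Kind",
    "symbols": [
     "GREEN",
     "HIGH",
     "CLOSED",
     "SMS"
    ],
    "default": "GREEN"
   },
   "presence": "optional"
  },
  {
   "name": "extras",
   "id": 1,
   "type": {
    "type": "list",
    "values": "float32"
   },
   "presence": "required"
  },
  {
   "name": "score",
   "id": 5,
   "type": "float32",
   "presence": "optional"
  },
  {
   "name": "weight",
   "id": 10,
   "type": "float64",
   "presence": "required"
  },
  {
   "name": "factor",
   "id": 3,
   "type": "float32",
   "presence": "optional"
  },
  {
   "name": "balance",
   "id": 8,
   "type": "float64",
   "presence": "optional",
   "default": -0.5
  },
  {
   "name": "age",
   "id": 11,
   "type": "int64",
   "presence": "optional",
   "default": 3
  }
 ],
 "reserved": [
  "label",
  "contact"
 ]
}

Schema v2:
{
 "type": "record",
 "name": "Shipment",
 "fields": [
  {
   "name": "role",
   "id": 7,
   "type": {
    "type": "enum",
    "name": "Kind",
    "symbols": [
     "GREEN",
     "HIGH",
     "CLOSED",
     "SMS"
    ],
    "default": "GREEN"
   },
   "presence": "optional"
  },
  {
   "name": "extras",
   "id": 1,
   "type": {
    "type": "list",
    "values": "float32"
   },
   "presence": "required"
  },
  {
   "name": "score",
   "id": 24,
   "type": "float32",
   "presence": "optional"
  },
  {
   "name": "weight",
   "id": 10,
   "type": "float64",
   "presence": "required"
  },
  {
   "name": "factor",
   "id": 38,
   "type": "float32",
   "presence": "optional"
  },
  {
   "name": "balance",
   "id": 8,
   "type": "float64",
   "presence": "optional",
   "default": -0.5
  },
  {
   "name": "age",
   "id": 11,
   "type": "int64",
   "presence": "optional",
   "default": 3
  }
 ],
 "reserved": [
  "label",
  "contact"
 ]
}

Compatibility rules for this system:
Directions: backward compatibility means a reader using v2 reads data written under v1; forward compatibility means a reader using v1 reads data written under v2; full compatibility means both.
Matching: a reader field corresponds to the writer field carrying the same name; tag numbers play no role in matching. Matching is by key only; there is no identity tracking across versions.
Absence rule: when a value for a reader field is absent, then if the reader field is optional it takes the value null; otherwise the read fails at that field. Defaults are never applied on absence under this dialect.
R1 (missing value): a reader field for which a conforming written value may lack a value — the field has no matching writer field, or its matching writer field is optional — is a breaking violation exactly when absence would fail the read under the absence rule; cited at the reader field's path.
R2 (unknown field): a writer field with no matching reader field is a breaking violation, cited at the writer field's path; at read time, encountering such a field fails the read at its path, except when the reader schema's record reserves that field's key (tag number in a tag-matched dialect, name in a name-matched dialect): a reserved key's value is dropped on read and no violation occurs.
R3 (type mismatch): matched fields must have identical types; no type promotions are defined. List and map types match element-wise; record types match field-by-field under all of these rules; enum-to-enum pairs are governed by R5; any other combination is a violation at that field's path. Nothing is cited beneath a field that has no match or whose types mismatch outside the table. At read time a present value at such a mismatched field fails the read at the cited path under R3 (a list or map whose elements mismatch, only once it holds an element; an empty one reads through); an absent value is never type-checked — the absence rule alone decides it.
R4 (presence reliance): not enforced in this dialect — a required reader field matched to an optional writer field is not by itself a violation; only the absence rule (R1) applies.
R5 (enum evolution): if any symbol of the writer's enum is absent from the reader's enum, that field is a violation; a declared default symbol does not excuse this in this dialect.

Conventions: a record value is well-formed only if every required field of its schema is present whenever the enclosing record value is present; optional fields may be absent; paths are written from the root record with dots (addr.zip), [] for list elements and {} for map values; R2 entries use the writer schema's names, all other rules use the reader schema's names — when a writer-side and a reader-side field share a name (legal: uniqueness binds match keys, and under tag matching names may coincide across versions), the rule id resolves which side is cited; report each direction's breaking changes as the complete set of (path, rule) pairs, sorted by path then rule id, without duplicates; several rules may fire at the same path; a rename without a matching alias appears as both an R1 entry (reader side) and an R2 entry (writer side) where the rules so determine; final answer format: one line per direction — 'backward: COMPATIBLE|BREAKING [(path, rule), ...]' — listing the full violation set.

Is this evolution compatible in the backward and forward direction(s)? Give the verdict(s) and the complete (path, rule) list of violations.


backward: COMPATIBLE []; forward: COMPATIBLE []

each type pair in Shipment: writer, then reader
backward pass over Shipment, reader schema v2, writer schema v1:
  Kind -> Kind, writer optional: role aligns to role
  list<float32> -> list<float32>, writer required: extras aligns to extras
  float32 -> float32, writer optional: score aligns to score
  float64 -> float64, writer required: weight aligns to weight
  float32 -> float32, writer optional: factor aligns to factor
  float64 -> float64, writer optional: balance aligns to balance
  int64 -> int64, writer optional: age aligns to age
  nothing fires on Shipment: backward is COMPATIBLE
forward pass over Shipment, reader schema v1, writer schema v2:
  Kind -> Kind, writer optional: role aligns to role
  list<float32> -> list<float32>, writer required: extras aligns to extras
  float32 -> float32, writer optional: score aligns to score
  float64 -> float64, writer required: weight aligns to weight
  float32 -> float32, writer optional: factor aligns to factor
  float64 -> float64, writer optional: balance aligns to balance
  int64 -> int64, writer optional: age aligns to age
  nothing fires on Shipment: forward is COMPATIBLE


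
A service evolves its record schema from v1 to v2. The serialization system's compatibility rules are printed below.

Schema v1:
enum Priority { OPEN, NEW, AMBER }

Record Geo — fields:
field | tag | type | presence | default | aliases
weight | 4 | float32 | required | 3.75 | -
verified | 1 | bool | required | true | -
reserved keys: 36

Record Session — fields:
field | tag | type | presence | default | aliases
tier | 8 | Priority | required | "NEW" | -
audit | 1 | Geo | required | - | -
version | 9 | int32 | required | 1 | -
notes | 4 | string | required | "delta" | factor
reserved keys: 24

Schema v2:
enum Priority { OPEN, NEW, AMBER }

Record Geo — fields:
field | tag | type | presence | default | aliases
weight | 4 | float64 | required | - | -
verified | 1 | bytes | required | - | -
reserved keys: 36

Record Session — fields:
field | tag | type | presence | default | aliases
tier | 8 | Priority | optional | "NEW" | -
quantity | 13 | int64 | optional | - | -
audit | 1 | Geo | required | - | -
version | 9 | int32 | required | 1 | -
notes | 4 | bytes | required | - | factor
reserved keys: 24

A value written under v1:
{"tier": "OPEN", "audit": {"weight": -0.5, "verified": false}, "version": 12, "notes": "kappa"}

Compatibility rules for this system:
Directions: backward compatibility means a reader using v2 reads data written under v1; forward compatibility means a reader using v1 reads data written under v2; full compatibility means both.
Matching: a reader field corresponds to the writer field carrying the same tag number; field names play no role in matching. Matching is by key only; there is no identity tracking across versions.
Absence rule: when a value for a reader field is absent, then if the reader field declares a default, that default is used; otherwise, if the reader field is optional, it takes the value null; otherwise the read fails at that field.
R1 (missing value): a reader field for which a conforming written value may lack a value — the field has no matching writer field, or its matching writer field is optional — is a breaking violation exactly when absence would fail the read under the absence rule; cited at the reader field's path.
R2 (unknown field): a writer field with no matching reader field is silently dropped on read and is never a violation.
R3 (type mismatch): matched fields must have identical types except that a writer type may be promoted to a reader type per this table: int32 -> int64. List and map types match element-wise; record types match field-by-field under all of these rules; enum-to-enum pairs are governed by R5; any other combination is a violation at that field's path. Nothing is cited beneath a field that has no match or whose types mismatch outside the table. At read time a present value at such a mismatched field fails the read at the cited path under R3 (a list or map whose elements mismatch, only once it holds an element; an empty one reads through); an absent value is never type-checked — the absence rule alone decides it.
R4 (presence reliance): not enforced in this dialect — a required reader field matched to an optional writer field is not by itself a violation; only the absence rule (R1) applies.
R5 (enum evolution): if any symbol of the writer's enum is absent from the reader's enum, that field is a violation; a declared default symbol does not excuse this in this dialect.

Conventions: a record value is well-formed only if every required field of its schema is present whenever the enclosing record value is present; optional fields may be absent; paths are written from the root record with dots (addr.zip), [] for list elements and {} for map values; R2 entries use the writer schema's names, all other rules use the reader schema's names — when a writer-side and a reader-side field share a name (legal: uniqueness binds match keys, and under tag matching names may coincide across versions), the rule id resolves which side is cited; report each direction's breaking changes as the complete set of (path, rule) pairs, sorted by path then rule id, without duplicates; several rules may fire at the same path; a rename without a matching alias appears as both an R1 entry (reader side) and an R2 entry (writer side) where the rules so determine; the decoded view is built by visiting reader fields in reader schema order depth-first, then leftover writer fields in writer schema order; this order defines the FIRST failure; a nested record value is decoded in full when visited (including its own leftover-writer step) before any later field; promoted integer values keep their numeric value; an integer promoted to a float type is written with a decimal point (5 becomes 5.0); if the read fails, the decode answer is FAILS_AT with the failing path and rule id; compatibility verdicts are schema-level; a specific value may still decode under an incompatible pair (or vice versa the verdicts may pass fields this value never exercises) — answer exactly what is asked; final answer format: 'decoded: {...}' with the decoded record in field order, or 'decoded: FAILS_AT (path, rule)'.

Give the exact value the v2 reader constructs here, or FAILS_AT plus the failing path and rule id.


the writer's type comes first in each Session pair
migrating the Session value to v2:
  tier := "OPEN"
  quantity := null (missing; optional => null)
  read fails at audit.weight under R3
  => FAILS_AT (audit.weight, R3)
the rest of the Session diff is inert for this question:
  field notes in record Session: type string changed to bytes (its default is dropped) -> matters for Session compatibility verdicts, not for this value's decode
  added field quantity to record Session: optional int64, tag 13 (in v2 it sits immediately before audit) -> no rule fires on it and the decoded Session view is identical with or without it
  field tier in record Session: required changed to optional -> no rule fires on it and the decoded Session view is identical with or without it
  field verified in record Geo: type bool changed to bytes (its default is dropped) -> matters for Session compatibility verdicts, not for this value's decode

decoded: FAILS_AT (audit.weight, R3)


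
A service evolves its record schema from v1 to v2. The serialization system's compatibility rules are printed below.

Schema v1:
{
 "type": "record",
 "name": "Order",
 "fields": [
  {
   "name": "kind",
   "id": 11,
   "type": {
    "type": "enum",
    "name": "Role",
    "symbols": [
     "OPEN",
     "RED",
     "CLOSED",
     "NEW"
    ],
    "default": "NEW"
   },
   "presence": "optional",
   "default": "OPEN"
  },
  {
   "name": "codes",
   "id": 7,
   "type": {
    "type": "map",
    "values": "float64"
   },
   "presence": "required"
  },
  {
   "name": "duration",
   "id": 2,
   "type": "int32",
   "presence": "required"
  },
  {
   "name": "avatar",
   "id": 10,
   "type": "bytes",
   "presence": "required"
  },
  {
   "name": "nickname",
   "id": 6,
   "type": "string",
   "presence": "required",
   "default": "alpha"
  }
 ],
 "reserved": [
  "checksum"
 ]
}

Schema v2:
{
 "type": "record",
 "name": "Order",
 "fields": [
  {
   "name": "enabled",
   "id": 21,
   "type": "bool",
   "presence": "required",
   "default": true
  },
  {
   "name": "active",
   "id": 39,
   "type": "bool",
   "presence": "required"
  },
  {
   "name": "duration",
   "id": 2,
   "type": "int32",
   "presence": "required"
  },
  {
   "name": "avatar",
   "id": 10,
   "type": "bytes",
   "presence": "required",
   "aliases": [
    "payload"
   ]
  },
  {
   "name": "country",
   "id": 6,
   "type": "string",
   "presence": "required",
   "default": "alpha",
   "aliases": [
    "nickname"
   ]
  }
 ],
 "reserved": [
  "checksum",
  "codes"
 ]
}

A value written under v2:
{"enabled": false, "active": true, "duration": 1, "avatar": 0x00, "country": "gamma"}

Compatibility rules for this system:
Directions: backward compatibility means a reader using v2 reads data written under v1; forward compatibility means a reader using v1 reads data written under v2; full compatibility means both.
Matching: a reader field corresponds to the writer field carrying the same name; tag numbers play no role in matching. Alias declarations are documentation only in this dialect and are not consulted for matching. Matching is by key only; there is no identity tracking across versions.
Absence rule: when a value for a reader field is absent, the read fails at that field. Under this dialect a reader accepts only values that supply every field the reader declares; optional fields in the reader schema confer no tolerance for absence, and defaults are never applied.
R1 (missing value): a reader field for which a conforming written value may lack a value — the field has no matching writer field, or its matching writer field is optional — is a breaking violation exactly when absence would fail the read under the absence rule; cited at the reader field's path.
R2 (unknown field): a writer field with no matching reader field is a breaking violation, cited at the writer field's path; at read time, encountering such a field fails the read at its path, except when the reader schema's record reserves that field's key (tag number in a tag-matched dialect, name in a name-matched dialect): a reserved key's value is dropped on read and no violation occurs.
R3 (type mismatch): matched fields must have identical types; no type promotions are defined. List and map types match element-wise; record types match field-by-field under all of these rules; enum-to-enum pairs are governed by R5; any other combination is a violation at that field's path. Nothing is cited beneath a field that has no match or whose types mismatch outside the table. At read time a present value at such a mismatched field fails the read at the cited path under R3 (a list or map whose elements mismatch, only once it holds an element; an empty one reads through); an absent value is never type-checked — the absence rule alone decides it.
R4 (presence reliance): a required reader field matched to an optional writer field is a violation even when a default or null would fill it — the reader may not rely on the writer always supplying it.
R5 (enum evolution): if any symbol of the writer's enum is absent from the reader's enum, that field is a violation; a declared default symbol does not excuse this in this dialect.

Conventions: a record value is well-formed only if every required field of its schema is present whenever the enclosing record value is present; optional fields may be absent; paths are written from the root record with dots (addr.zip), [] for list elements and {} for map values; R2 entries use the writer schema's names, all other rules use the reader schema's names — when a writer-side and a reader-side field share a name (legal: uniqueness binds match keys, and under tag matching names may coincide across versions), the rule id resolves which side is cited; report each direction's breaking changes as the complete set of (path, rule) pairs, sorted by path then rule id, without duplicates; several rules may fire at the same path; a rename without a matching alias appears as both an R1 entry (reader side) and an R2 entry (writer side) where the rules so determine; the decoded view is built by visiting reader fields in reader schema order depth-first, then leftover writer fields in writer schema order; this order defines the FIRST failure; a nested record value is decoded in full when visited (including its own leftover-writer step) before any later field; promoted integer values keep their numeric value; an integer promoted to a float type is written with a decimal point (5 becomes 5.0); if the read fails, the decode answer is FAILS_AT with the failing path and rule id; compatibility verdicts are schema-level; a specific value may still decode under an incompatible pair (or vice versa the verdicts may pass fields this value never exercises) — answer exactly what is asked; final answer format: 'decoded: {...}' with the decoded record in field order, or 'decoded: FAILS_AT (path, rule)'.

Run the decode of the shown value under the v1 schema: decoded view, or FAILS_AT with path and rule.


in Order below, arrows point writer -> reader
decode walk for Order under reader schema v1:
  read fails at kind under R1 (no fill)
  => FAILS_AT (kind, R1)
the other Order changes do not affect what is asked:
  added field active to record Order: required bool, tag 39 (in v2 it sits immediately before duration) -> affects the rule determinations only; this particular Order value decodes identically
  renamed field nickname to country in record Order (alias nickname declared on the renamed field) -> affects the rule determinations only; this particular Order value decodes identically
  added field enabled to record Order: required bool, tag 21, default true (in v2 it sits immediately before duration) -> affects the rule determinations only; this particular Order value decodes identically
  removed field codes from record Order (its key "codes" joins the reserved list) -> affects the rule determinations only; this particular Order value decodes identically

decoded: FAILS_AT (kind, R1)


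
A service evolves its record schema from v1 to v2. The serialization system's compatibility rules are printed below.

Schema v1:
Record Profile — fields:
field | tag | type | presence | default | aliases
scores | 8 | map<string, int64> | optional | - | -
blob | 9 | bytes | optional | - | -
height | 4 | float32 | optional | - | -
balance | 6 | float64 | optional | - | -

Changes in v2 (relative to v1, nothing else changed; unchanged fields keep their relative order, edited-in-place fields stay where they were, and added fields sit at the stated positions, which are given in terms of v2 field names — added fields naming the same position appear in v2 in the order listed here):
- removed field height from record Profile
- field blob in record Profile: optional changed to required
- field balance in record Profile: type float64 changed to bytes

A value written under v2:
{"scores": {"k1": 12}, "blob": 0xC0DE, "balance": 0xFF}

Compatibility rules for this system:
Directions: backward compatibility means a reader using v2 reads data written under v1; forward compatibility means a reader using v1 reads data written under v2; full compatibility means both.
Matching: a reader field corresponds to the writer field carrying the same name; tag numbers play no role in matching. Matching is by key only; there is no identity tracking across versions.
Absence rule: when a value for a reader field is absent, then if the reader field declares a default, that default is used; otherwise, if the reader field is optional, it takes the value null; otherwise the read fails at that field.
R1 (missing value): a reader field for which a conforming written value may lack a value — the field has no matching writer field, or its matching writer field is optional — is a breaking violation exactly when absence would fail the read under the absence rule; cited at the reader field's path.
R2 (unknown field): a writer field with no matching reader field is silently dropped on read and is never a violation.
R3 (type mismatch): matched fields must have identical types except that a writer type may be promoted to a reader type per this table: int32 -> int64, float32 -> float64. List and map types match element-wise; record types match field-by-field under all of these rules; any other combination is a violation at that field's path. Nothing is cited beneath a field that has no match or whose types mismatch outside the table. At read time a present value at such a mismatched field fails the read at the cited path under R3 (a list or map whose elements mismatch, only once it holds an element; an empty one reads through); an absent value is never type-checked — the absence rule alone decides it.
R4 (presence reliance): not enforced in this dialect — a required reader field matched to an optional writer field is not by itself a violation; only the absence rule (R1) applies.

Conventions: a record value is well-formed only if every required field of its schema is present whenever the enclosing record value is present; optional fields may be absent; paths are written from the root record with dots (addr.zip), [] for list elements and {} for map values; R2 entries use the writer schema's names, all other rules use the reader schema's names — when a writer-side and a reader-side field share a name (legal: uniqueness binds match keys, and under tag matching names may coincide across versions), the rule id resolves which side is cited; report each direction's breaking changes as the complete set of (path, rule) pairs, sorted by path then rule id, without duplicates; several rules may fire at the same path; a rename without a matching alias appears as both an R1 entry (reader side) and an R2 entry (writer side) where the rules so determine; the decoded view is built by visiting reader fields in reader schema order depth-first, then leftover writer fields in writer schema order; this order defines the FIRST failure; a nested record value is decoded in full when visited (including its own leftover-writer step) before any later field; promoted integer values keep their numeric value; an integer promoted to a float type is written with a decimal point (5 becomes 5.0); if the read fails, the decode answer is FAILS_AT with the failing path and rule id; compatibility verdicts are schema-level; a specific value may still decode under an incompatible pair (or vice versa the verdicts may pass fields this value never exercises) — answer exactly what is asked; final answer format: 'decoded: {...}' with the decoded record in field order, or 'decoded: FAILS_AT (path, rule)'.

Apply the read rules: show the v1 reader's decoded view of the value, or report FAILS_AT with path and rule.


decoded: FAILS_AT (balance, R3)

each type pair in Profile: writer, then reader
decode walk for Profile under reader schema v1:
  scores := {"k1": 12}
  blob := 0xC0DE
  height := null (absent, optional -> null)
  read fails at balance under R3
  => FAILS_AT (balance, R3)
remaining Profile differences; none change what is asked:
  removed field height from record Profile -> no rule fires on it and the decoded Profile view is identical with or without it
  field blob in record Profile: optional changed to required -> matters for Profile compatibility verdicts, not for this value's decode
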